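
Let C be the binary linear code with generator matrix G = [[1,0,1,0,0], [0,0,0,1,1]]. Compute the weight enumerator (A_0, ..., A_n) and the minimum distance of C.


Weight distribution: A_0 = 1, A_2 = 2, A_4 = 1. Minimum distance d = 2.

Enumerate all 2^2 = 4 messages m ∈ F_2^2.
For each, compute codeword c = mG in F_2^5, then tally its weight.
  m = 00 → c = 00000, weight = 0.
  m = 10 → c = 10100, weight = 2.
  m = 01 → c = 00011, weight = 2.
  m = 11 → c = 10111, weight = 4.
Tally weights:
  weight 0: 1 codewords.
  weight 2: 2 codewords.
  weight 4: 1 codewords.
Minimum distance d = smallest w > 0 with A_w > 0 = 2.
Sanity: Σ A_w = 4 = 2^2 = 4 ✓.


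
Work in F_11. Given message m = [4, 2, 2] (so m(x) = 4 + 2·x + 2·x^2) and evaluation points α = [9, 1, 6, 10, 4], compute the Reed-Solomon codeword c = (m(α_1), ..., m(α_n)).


c = [8, 8, 0, 4, 0]

Message polynomial: m(x) = 4 + 2·x + 2·x^2 (mod 11).
For each evaluation point α_i, compute m(α_i) mod 11:
  α_1 = 9: Horner steps 2 → 9 → 8, so m(9) = 8.
  α_2 = 1: Horner steps 2 → 4 → 8, so m(1) = 8.
  α_3 = 6: Horner steps 2 → 3 → 0, so m(6) = 0.
  α_4 = 10: Horner steps 2 → 0 → 4, so m(10) = 4.
  α_5 = 4: Horner steps 2 → 10 → 0, so m(4) = 0.
Codeword c = [8, 8, 0, 4, 0] ∈ F_11^5.


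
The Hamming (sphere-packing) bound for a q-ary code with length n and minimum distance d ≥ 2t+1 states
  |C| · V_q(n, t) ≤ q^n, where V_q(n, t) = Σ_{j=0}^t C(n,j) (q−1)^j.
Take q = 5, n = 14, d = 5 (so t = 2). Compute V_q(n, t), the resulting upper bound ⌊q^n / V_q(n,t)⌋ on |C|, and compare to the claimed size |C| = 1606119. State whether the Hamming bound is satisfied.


V_q(n, t) = 1513, q^n = 6103515625, Hamming bound = 4034048, |C| = 1606119 ≤ bound (satisfied).

Step 1: Compute V_q(n, t) = Σ_{j=0}^2 C(n, j) (q−1)^j.
  j = 0: C(14,0)·(4)^0 = 1·1 = 1.
  j = 1: C(14,1)·(4)^1 = 14·4 = 56.
  j = 2: C(14,2)·(4)^2 = 91·16 = 1456.
  V_q(n, t) = 1 + 56 + 1456 = 1513.
Step 2: q^n = 5^14 = 6103515625.
Step 3: Hamming bound ⌊q^n / V_q(n,t)⌋ = ⌊6103515625/1513⌋ = 4034048.
Step 4: Compare |C| = 1606119 to 4034048: satisfied.
The claimed |C| lies below the Hamming bound.


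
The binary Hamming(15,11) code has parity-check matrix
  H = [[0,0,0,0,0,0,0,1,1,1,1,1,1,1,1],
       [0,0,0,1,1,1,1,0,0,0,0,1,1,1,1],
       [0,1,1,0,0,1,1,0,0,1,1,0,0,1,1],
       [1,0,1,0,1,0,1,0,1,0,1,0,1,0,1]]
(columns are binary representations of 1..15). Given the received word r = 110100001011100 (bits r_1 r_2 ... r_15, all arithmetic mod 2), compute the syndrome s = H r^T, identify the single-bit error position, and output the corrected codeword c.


s = (0, 1, 0, 0)^T, error position = 4, corrected codeword c = 110000001011100

Compute s = H r^T mod 2 one row at a time:
  s_1 = 0 + 1 + 0 + 1 + 1 + 1 + 0 + 0 = 4 ≡ 0 (mod 2).
  s_2 = 1 + 0 + 0 + 0 + 1 + 1 + 0 + 0 = 3 ≡ 1 (mod 2).
  s_3 = 1 + 0 + 0 + 0 + 0 + 1 + 0 + 0 = 2 ≡ 0 (mod 2).
  s_4 = 1 + 0 + 0 + 0 + 1 + 1 + 1 + 0 = 4 ≡ 0 (mod 2).
s = (0, 1, 0, 0)^T — this equals column 4 of H (binary 0100), so error is at position 4.
Correct: flip bit 4 of r = 110100001011100 to get c = 110000001011100.


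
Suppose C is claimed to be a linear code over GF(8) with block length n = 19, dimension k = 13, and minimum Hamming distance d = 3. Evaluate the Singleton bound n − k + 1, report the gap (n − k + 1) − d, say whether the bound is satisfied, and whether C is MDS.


Singleton RHS = n − k + 1 = 7, slack = 4, bound satisfied, not MDS.

Singleton bound: d ≤ n − k + 1.
Here n = 19, k = 13, so n − k + 1 = 7.
Given d = 3, check d ≤ 7: YES.
Slack = (n − k + 1) − d = 4.
The code is NOT MDS (slack = 4 > 0).
Description: the claimed parameters are [19, 13, 3]_8; such a code would be non-MDS.


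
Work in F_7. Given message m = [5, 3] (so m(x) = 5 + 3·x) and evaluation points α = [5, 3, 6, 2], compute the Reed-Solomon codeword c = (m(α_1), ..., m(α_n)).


c = [6, 0, 2, 4]

Message polynomial: m(x) = 5 + 3·x (mod 7).
For each evaluation point α_i, compute m(α_i) mod 7:
  α_1 = 5: Horner steps 3 → 6, so m(5) = 6.
  α_2 = 3: Horner steps 3 → 0, so m(3) = 0.
  α_3 = 6: Horner steps 3 → 2, so m(6) = 2.
  α_4 = 2: Horner steps 3 → 4, so m(2) = 4.
Codeword c = [6, 0, 2, 4] ∈ F_7^4.


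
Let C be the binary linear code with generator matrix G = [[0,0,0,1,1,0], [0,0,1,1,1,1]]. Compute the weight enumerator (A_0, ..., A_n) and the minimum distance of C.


Weight distribution: A_0 = 1, A_2 = 2, A_4 = 1. Minimum distance d = 2.

Enumerate all 2^2 = 4 messages m ∈ F_2^2.
For each, compute codeword c = mG in F_2^6, then tally its weight.
  m = 00 → c = 000000, weight = 0.
  m = 10 → c = 000110, weight = 2.
  m = 01 → c = 001111, weight = 4.
  m = 11 → c = 001001, weight = 2.
Tally weights:
  weight 0: 1 codewords.
  weight 2: 2 codewords.
  weight 4: 1 codewords.
Minimum distance d = smallest w > 0 with A_w > 0 = 2.
Sanity: Σ A_w = 4 = 2^2 = 4 ✓.


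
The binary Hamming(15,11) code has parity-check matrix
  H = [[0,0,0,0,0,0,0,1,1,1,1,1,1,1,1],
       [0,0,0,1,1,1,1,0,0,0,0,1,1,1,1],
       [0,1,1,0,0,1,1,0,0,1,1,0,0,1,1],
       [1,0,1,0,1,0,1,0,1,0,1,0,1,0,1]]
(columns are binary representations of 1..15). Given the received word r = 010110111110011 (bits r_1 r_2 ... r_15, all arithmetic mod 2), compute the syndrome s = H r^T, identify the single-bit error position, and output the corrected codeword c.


s = (0, 1, 0, 1)^T, error position = 5, corrected codeword c = 010100111110011

Compute s = H r^T mod 2 one row at a time:
  s_1 = 1 + 1 + 1 + 1 + 0 + 0 + 1 + 1 = 6 ≡ 0 (mod 2).
  s_2 = 1 + 1 + 0 + 1 + 0 + 0 + 1 + 1 = 5 ≡ 1 (mod 2).
  s_3 = 1 + 0 + 0 + 1 + 1 + 1 + 1 + 1 = 6 ≡ 0 (mod 2).
  s_4 = 0 + 0 + 1 + 1 + 1 + 1 + 0 + 1 = 5 ≡ 1 (mod 2).
s = (0, 1, 0, 1)^T — this equals column 5 of H (binary 0101), so error is at position 5.
Correct: flip bit 5 of r = 010110111110011 to get c = 010100111110011.


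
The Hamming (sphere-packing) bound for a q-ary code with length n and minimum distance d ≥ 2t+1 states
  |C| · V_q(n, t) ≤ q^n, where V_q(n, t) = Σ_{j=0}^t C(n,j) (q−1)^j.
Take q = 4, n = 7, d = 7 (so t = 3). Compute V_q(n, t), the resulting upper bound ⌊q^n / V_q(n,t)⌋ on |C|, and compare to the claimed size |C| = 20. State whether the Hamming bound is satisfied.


V_q(n, t) = 1156, q^n = 16384, Hamming bound = 14, |C| = 20 > bound (violated).

Step 1: Compute V_q(n, t) = Σ_{j=0}^3 C(n, j) (q−1)^j.
  j = 0: C(7,0)·(3)^0 = 1·1 = 1.
  j = 1: C(7,1)·(3)^1 = 7·3 = 21.
  j = 2: C(7,2)·(3)^2 = 21·9 = 189.
  j = 3: C(7,3)·(3)^3 = 35·27 = 945.
  V_q(n, t) = 1 + 21 + 189 + 945 = 1156.
Step 2: q^n = 4^7 = 16384.
Step 3: Hamming bound ⌊q^n / V_q(n,t)⌋ = ⌊16384/1156⌋ = 14.
Step 4: Compare |C| = 20 to 14: violated.
The claimed |C| lies above the Hamming bound, so no 4-ary code of length 7 with d ≥ 7 can have 20 codewords.


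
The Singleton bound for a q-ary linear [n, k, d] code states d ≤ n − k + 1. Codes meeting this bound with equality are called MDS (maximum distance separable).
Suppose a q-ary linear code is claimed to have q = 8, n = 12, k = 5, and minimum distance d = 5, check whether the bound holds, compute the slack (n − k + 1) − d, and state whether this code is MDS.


Singleton RHS = n − k + 1 = 8, slack = 3, bound satisfied, not MDS.

Singleton bound: d ≤ n − k + 1.
Here n = 12, k = 5, so n − k + 1 = 8.
Given d = 5, check d ≤ 8: YES.
Slack = (n − k + 1) − d = 3.
The code is NOT MDS (slack = 3 > 0).
Description: the claimed parameters are [12, 5, 5]_8; such a code would be non-MDS.


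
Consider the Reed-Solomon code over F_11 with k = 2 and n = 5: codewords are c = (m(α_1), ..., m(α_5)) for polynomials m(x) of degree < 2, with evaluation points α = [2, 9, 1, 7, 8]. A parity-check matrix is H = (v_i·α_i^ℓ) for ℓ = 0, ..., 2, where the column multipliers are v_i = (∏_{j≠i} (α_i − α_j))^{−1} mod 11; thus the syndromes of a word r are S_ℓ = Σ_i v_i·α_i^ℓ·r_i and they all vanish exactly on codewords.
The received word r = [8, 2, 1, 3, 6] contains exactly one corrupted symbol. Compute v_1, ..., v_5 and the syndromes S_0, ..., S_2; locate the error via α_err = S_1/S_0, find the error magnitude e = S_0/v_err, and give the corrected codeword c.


S = (3, 10, 4), error at position 4, error magnitude e = 4, c = [8, 2, 1, 10, 6].

Step 1: column multipliers v_i = (∏_{j≠i}(α_i − α_j))^{−1} mod 11.
  i = 1 (α = 2): (2−9)(2−1)(2−7)(2−8) = (−7)·1·(−5)·(−6) = −210 ≡ 10, so v_1 = 10^{−1} = 10 (mod 11).
  i = 2 (α = 9): (9−2)(9−1)(9−7)(9−8) = 7·8·2·1 = 112 ≡ 2, so v_2 = 2^{−1} = 6 (mod 11).
  i = 3 (α = 1): (1−2)(1−9)(1−7)(1−8) = (−1)·(−8)·(−6)·(−7) = 336 ≡ 6, so v_3 = 6^{−1} = 2 (mod 11).
  i = 4 (α = 7): (7−2)(7−9)(7−1)(7−8) = 5·(−2)·6·(−1) = 60 ≡ 5, so v_4 = 5^{−1} = 9 (mod 11).
  i = 5 (α = 8): (8−2)(8−9)(8−1)(8−7) = 6·(−1)·7·1 = −42 ≡ 2, so v_5 = 2^{−1} = 6 (mod 11).
  v = [10, 6, 2, 9, 6].
Step 2: syndromes of r = [8, 2, 1, 3, 6] (all sums mod 11).
  S_0 = Σ v_i r_i = 10·8 + 6·2 + 2·1 + 9·3 + 6·6 = 157 ≡ 3.
  S_1 = Σ v_i α_i r_i = 10·2·8 + 6·9·2 + 2·1·1 + 9·7·3 + 6·8·6 = 747 ≡ 10.
  α_i^2 mod 11 = [4, 4, 1, 5, 9].
  S_2 = Σ v_i α_i^2 r_i = 10·4·8 + 6·4·2 + 2·1·1 + 9·5·3 + 6·9·6 = 829 ≡ 4.
  S = (3, 10, 4) ≠ 0, so r is not a codeword (an error is present).
Step 3: locate the error. For a single error e at position i, S_ℓ = v_i·e·α_i^ℓ, so α_err = S_1/S_0.
  S_0^{−1} = 3^{−1} = 4 (mod 11), so α_err = 10·4 = 40 ≡ 7 = α_4. Error position i = 4.
  Consistency check: S_2/S_1 = 4·10 = 40 ≡ 7 = α_err ✓ (single-error assumption holds).
Step 4: error magnitude e = S_0/v_4 = S_0·∏_{j≠4}(α_4 − α_j) = 3·5 = 15 ≡ 4 (mod 11).
Step 5: correct position 4: c_4 = r_4 − e = 3 − 4 ≡ 10 (mod 11). Hence c = [8, 2, 1, 10, 6].
  Check: interpolating c through the α_i gives m(x) = 5 + 7·x (degree < 2) with m(α_i) = c_i for every i, so c is indeed a codeword.


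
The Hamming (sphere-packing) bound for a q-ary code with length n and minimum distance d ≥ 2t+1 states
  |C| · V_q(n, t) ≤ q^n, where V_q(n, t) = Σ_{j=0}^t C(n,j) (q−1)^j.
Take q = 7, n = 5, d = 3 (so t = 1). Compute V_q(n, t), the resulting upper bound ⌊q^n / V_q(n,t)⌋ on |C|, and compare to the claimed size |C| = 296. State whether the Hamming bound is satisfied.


V_q(n, t) = 31, q^n = 16807, Hamming bound = 542, |C| = 296 ≤ bound (satisfied).

Step 1: Compute V_q(n, t) = Σ_{j=0}^1 C(n, j) (q−1)^j.
  j = 0: C(5,0)·(6)^0 = 1·1 = 1.
  j = 1: C(5,1)·(6)^1 = 5·6 = 30.
  V_q(n, t) = 1 + 30 = 31.
Step 2: q^n = 7^5 = 16807.
Step 3: Hamming bound ⌊q^n / V_q(n,t)⌋ = ⌊16807/31⌋ = 542.
Step 4: Compare |C| = 296 to 542: satisfied.
The claimed |C| lies below the Hamming bound.


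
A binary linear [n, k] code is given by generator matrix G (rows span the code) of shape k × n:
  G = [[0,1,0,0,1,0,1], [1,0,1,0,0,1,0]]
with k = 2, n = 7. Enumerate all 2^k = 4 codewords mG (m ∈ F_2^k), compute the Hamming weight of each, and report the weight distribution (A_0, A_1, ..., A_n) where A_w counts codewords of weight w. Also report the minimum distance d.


Weight distribution: A_0 = 1, A_3 = 2, A_6 = 1. Minimum distance d = 3.

Enumerate all 2^2 = 4 messages m ∈ F_2^2.
For each, compute codeword c = mG in F_2^7, then tally its weight.
  m = 00 → c = 0000000, weight = 0.
  m = 10 → c = 0100101, weight = 3.
  m = 01 → c = 1010010, weight = 3.
  m = 11 → c = 1110111, weight = 6.
Tally weights:
  weight 0: 1 codewords.
  weight 3: 2 codewords.
  weight 6: 1 codewords.
Minimum distance d = smallest w > 0 with A_w > 0 = 3.
Sanity: Σ A_w = 4 = 2^2 = 4 ✓.


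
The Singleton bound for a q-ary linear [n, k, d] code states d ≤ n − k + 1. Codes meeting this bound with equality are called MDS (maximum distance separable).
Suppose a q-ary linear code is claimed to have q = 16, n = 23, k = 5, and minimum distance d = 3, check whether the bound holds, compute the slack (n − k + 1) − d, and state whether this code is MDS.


Singleton RHS = n − k + 1 = 19, slack = 16, bound satisfied, not MDS.

Singleton bound: d ≤ n − k + 1.
Here n = 23, k = 5, so n − k + 1 = 19.
Given d = 3, check d ≤ 19: YES.
Slack = (n − k + 1) − d = 16.
The code is NOT MDS (slack = 16 > 0).
Description: the claimed parameters are [23, 5, 3]_16; such a code would be non-MDS.


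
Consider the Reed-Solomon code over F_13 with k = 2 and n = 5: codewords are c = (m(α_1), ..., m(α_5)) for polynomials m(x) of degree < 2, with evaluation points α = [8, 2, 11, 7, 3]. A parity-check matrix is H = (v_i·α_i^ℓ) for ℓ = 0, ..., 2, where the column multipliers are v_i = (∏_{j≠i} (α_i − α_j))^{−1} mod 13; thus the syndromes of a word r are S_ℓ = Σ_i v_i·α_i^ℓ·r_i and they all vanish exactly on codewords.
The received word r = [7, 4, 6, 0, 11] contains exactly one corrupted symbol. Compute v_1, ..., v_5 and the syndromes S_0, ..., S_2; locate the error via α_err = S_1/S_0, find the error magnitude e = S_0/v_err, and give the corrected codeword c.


S = (5, 3, 7), error at position 3, error magnitude e = 4, c = [7, 4, 2, 0, 11].

Step 1: column multipliers v_i = (∏_{j≠i}(α_i − α_j))^{−1} mod 13.
  i = 1 (α = 8): (8−2)(8−11)(8−7)(8−3) = 6·(−3)·1·5 = −90 ≡ 1, so v_1 = 1^{−1} = 1 (mod 13).
  i = 2 (α = 2): (2−8)(2−11)(2−7)(2−3) = (−6)·(−9)·(−5)·(−1) = 270 ≡ 10, so v_2 = 10^{−1} = 4 (mod 13).
  i = 3 (α = 11): (11−8)(11−2)(11−7)(11−3) = 3·9·4·8 = 864 ≡ 6, so v_3 = 6^{−1} = 11 (mod 13).
  i = 4 (α = 7): (7−8)(7−2)(7−11)(7−3) = (−1)·5·(−4)·4 = 80 ≡ 2, so v_4 = 2^{−1} = 7 (mod 13).
  i = 5 (α = 3): (3−8)(3−2)(3−11)(3−7) = (−5)·1·(−8)·(−4) = −160 ≡ 9, so v_5 = 9^{−1} = 3 (mod 13).
  v = [1, 4, 11, 7, 3].
Step 2: syndromes of r = [7, 4, 6, 0, 11] (all sums mod 13).
  S_0 = Σ v_i r_i = 1·7 + 4·4 + 11·6 + 7·0 + 3·11 = 122 ≡ 5.
  S_1 = Σ v_i α_i r_i = 1·8·7 + 4·2·4 + 11·11·6 + 7·7·0 + 3·3·11 = 913 ≡ 3.
  α_i^2 mod 13 = [12, 4, 4, 10, 9].
  S_2 = Σ v_i α_i^2 r_i = 1·12·7 + 4·4·4 + 11·4·6 + 7·10·0 + 3·9·11 = 709 ≡ 7.
  S = (5, 3, 7) ≠ 0, so r is not a codeword (an error is present).
Step 3: locate the error. For a single error e at position i, S_ℓ = v_i·e·α_i^ℓ, so α_err = S_1/S_0.
  S_0^{−1} = 5^{−1} = 8 (mod 13), so α_err = 3·8 = 24 ≡ 11 = α_3. Error position i = 3.
  Consistency check: S_2/S_1 = 7·9 = 63 ≡ 11 = α_err ✓ (single-error assumption holds).
Step 4: error magnitude e = S_0/v_3 = S_0·∏_{j≠3}(α_3 − α_j) = 5·6 = 30 ≡ 4 (mod 13).
Step 5: correct position 3: c_3 = r_3 − e = 6 − 4 ≡ 2 (mod 13). Hence c = [7, 4, 2, 0, 11].
  Check: interpolating c through the α_i gives m(x) = 3 + 7·x (degree < 2) with m(α_i) = c_i for every i, so c is indeed a codeword.


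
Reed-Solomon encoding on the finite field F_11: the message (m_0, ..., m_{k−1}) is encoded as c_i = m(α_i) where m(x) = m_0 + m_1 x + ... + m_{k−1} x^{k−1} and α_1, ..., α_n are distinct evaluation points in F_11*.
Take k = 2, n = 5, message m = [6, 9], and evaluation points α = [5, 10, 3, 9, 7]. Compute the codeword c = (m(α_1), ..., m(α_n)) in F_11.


c = [7, 8, 0, 10, 3]

Message polynomial: m(x) = 6 + 9·x (mod 11).
For each evaluation point α_i, compute m(α_i) mod 11:
  α_1 = 5: Horner steps 9 → 7, so m(5) = 7.
  α_2 = 10: Horner steps 9 → 8, so m(10) = 8.
  α_3 = 3: Horner steps 9 → 0, so m(3) = 0.
  α_4 = 9: Horner steps 9 → 10, so m(9) = 10.
  α_5 = 7: Horner steps 9 → 3, so m(7) = 3.
Codeword c = [7, 8, 0, 10, 3] ∈ F_11^5.


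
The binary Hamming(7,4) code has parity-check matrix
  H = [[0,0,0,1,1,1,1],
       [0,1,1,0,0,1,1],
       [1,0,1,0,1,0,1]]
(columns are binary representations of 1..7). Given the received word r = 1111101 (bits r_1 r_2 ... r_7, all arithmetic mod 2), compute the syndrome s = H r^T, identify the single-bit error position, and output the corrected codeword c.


s = (1, 1, 0)^T, error position = 6, corrected codeword c = 1111111

Compute s = H r^T mod 2 one row at a time:
  s_1 = 1 + 1 + 0 + 1 = 3 ≡ 1 (mod 2).
  s_2 = 1 + 1 + 0 + 1 = 3 ≡ 1 (mod 2).
  s_3 = 1 + 1 + 1 + 1 = 4 ≡ 0 (mod 2).
s = (1, 1, 0)^T — this equals column 6 of H (binary 110), so error is at position 6.
Correct: flip bit 6 of r = 1111101 to get c = 1111111.


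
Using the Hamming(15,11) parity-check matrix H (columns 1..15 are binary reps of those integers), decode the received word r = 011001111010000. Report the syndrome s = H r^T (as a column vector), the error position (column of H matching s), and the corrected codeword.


s = (1, 0, 1, 0)^T, error position = 10, corrected codeword c = 011001111110000

Compute s = H r^T mod 2 one row at a time:
  s_1 = 1 + 1 + 0 + 1 + 0 + 0 + 0 + 0 = 3 ≡ 1 (mod 2).
  s_2 = 0 + 0 + 1 + 1 + 0 + 0 + 0 + 0 = 2 ≡ 0 (mod 2).
  s_3 = 1 + 1 + 1 + 1 + 0 + 1 + 0 + 0 = 5 ≡ 1 (mod 2).
  s_4 = 0 + 1 + 0 + 1 + 1 + 1 + 0 + 0 = 4 ≡ 0 (mod 2).
s = (1, 0, 1, 0)^T — this equals column 10 of H (binary 1010), so error is at position 10.
Correct: flip bit 10 of r = 011001111010000 to get c = 011001111110000.


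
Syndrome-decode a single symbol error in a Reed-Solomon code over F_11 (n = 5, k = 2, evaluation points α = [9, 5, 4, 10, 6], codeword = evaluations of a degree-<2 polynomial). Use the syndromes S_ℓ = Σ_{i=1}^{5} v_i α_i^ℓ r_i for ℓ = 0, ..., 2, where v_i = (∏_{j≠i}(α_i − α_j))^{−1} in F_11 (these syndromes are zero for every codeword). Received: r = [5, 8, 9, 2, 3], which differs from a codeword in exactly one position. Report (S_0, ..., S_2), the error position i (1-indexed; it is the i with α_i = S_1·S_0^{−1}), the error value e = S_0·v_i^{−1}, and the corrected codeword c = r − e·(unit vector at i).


S = (1, 5, 3), error at position 2, error magnitude e = 2, c = [5, 6, 9, 2, 3].

Step 1: column multipliers v_i = (∏_{j≠i}(α_i − α_j))^{−1} mod 11.
  i = 1 (α = 9): (9−5)(9−4)(9−10)(9−6) = 4·5·(−1)·3 = −60 ≡ 6, so v_1 = 6^{−1} = 2 (mod 11).
  i = 2 (α = 5): (5−9)(5−4)(5−10)(5−6) = (−4)·1·(−5)·(−1) = −20 ≡ 2, so v_2 = 2^{−1} = 6 (mod 11).
  i = 3 (α = 4): (4−9)(4−5)(4−10)(4−6) = (−5)·(−1)·(−6)·(−2) = 60 ≡ 5, so v_3 = 5^{−1} = 9 (mod 11).
  i = 4 (α = 10): (10−9)(10−5)(10−4)(10−6) = 1·5·6·4 = 120 ≡ 10, so v_4 = 10^{−1} = 10 (mod 11).
  i = 5 (α = 6): (6−9)(6−5)(6−4)(6−10) = (−3)·1·2·(−4) = 24 ≡ 2, so v_5 = 2^{−1} = 6 (mod 11).
  v = [2, 6, 9, 10, 6].
Step 2: syndromes of r = [5, 8, 9, 2, 3] (all sums mod 11).
  S_0 = Σ v_i r_i = 2·5 + 6·8 + 9·9 + 10·2 + 6·3 = 177 ≡ 1.
  S_1 = Σ v_i α_i r_i = 2·9·5 + 6·5·8 + 9·4·9 + 10·10·2 + 6·6·3 = 962 ≡ 5.
  α_i^2 mod 11 = [4, 3, 5, 1, 3].
  S_2 = Σ v_i α_i^2 r_i = 2·4·5 + 6·3·8 + 9·5·9 + 10·1·2 + 6·3·3 = 663 ≡ 3.
  S = (1, 5, 3) ≠ 0, so r is not a codeword (an error is present).
Step 3: locate the error. For a single error e at position i, S_ℓ = v_i·e·α_i^ℓ, so α_err = S_1/S_0.
  S_0^{−1} = 1^{−1} = 1 (mod 11), so α_err = 5·1 = 5 ≡ 5 = α_2. Error position i = 2.
  Consistency check: S_2/S_1 = 3·9 = 27 ≡ 5 = α_err ✓ (single-error assumption holds).
Step 4: error magnitude e = S_0/v_2 = S_0·∏_{j≠2}(α_2 − α_j) = 1·2 = 2 ≡ 2 (mod 11).
Step 5: correct position 2: c_2 = r_2 − e = 8 − 2 ≡ 6 (mod 11). Hence c = [5, 6, 9, 2, 3].
  Check: interpolating c through the α_i gives m(x) = 10 + 8·x (degree < 2) with m(α_i) = c_i for every i, so c is indeed a codeword.


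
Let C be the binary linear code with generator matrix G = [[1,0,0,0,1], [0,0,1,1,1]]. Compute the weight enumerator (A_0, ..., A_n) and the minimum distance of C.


Weight distribution: A_0 = 1, A_2 = 1, A_3 = 2. Minimum distance d = 2.

Enumerate all 2^2 = 4 messages m ∈ F_2^2.
For each, compute codeword c = mG in F_2^5, then tally its weight.
  m = 00 → c = 00000, weight = 0.
  m = 10 → c = 10001, weight = 2.
  m = 01 → c = 00111, weight = 3.
  m = 11 → c = 10110, weight = 3.
Tally weights:
  weight 0: 1 codewords.
  weight 2: 1 codewords.
  weight 3: 2 codewords.
Minimum distance d = smallest w > 0 with A_w > 0 = 2.
Sanity: Σ A_w = 4 = 2^2 = 4 ✓.


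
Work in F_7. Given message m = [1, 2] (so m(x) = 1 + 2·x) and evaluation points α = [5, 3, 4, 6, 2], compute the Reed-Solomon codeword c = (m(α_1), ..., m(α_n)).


c = [4, 0, 2, 6, 5]

Message polynomial: m(x) = 1 + 2·x (mod 7).
For each evaluation point α_i, compute m(α_i) mod 7:
  α_1 = 5: Horner steps 2 → 4, so m(5) = 4.
  α_2 = 3: Horner steps 2 → 0, so m(3) = 0.
  α_3 = 4: Horner steps 2 → 2, so m(4) = 2.
  α_4 = 6: Horner steps 2 → 6, so m(6) = 6.
  α_5 = 2: Horner steps 2 → 5, so m(2) = 5.
Codeword c = [4, 0, 2, 6, 5] ∈ F_7^5.


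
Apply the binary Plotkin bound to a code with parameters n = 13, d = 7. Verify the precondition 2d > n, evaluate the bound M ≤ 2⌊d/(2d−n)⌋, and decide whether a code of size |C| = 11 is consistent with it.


Plotkin bound M ≤ 14; given |C| = 11 ≤ bound (satisfied).

Check applicability: 2d = 14, n = 13.
2d − n = 1 > 0, so Plotkin applies.
Compute d/(2d−n) = 7/1 ≈ 7.0000.
⌊d/(2d−n)⌋ = 7.
Plotkin bound: M ≤ 2·7 = 14.
Given |C| = 11, check: satisfied.
This |C| is below the Plotkin bound.


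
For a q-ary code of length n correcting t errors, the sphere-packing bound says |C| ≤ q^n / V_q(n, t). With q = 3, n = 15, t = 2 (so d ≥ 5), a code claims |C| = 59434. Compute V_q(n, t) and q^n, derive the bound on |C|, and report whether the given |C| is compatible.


V_q(n, t) = 451, q^n = 14348907, Hamming bound = 31815, |C| = 59434 > bound (violated).

Step 1: Compute V_q(n, t) = Σ_{j=0}^2 C(n, j) (q−1)^j.
  j = 0: C(15,0)·(2)^0 = 1·1 = 1.
  j = 1: C(15,1)·(2)^1 = 15·2 = 30.
  j = 2: C(15,2)·(2)^2 = 105·4 = 420.
  V_q(n, t) = 1 + 30 + 420 = 451.
Step 2: q^n = 3^15 = 14348907.
Step 3: Hamming bound ⌊q^n / V_q(n,t)⌋ = ⌊14348907/451⌋ = 31815.
Step 4: Compare |C| = 59434 to 31815: violated.
The claimed |C| lies above the Hamming bound, so no 3-ary code of length 15 with d ≥ 5 can have 59434 codewords.


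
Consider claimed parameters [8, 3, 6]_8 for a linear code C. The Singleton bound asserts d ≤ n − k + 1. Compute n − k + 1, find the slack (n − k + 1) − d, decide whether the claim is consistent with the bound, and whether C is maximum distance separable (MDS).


Singleton RHS = n − k + 1 = 6, slack = 0, bound satisfied, MDS.

Singleton bound: d ≤ n − k + 1.
Here n = 8, k = 3, so n − k + 1 = 6.
Given d = 6, check d ≤ 6: YES.
Slack = (n − k + 1) − d = 0.
The code is MDS (slack = 0).
Description: the claimed parameters are [8, 3, 6]_8; such a code would be MDS (meets Singleton bound).


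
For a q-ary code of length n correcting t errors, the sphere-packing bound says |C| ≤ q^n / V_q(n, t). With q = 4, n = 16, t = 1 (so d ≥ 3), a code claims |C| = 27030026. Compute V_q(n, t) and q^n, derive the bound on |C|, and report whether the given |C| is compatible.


V_q(n, t) = 49, q^n = 4294967296, Hamming bound = 87652393, |C| = 27030026 ≤ bound (satisfied).

Step 1: Compute V_q(n, t) = Σ_{j=0}^1 C(n, j) (q−1)^j.
  j = 0: C(16,0)·(3)^0 = 1·1 = 1.
  j = 1: C(16,1)·(3)^1 = 16·3 = 48.
  V_q(n, t) = 1 + 48 = 49.
Step 2: q^n = 4^16 = 4294967296.
Step 3: Hamming bound ⌊q^n / V_q(n,t)⌋ = ⌊4294967296/49⌋ = 87652393.
Step 4: Compare |C| = 27030026 to 87652393: satisfied.
The claimed |C| lies below the Hamming bound.


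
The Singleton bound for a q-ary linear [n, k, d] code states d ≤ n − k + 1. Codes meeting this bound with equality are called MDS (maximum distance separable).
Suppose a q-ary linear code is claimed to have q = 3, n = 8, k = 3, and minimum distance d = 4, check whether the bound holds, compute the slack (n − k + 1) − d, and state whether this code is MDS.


Singleton RHS = n − k + 1 = 6, slack = 2, bound satisfied, not MDS.

Singleton bound: d ≤ n − k + 1.
Here n = 8, k = 3, so n − k + 1 = 6.
Given d = 4, check d ≤ 6: YES.
Slack = (n − k + 1) − d = 2.
The code is NOT MDS (slack = 2 > 0).
Description: the claimed parameters are [8, 3, 4]_3; such a code would be non-MDS.


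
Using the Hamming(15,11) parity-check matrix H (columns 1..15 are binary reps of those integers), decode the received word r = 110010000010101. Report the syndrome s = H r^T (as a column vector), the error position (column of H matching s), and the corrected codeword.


s = (1, 1, 1, 1)^T, error position = 15, corrected codeword c = 110010000010100

Compute s = H r^T mod 2 one row at a time:
  s_1 = 0 + 0 + 0 + 1 + 0 + 1 + 0 + 1 = 3 ≡ 1 (mod 2).
  s_2 = 0 + 1 + 0 + 0 + 0 + 1 + 0 + 1 = 3 ≡ 1 (mod 2).
  s_3 = 1 + 0 + 0 + 0 + 0 + 1 + 0 + 1 = 3 ≡ 1 (mod 2).
  s_4 = 1 + 0 + 1 + 0 + 0 + 1 + 1 + 1 = 5 ≡ 1 (mod 2).
s = (1, 1, 1, 1)^T — this equals column 15 of H (binary 1111), so error is at position 15.
Correct: flip bit 15 of r = 110010000010101 to get c = 110010000010100.


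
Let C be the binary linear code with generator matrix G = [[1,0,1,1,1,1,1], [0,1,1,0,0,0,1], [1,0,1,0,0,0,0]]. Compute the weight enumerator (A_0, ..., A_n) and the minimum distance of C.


Weight distribution: A_0 = 1, A_2 = 1, A_3 = 2, A_4 = 1, A_5 = 2, A_6 = 1. Minimum distance d = 2.

Enumerate all 2^3 = 8 messages m ∈ F_2^3.
For each, compute codeword c = mG in F_2^7, then tally its weight.
  m = 000 → c = 0000000, weight = 0.
  m = 100 → c = 1011111, weight = 6.
  m = 010 → c = 0110001, weight = 3.
  m = 110 → c = 1101110, weight = 5.
  m = 001 → c = 1010000, weight = 2.
  m = 101 → c = 0001111, weight = 4.
  m = 011 → c = 1100001, weight = 3.
  m = 111 → c = 0111110, weight = 5.
Tally weights:
  weight 0: 1 codewords.
  weight 2: 1 codewords.
  weight 3: 2 codewords.
  weight 4: 1 codewords.
  weight 5: 2 codewords.
  weight 6: 1 codewords.
Minimum distance d = smallest w > 0 with A_w > 0 = 2.
Sanity: Σ A_w = 8 = 2^3 = 8 ✓.


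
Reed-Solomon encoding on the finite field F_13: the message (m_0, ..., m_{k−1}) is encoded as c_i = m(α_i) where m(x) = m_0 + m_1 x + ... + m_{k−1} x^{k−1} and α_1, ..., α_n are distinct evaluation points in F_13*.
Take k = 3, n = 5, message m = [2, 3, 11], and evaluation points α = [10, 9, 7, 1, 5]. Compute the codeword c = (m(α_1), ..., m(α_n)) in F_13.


c = [1, 10, 3, 3, 6]

Message polynomial: m(x) = 2 + 3·x + 11·x^2 (mod 13).
For each evaluation point α_i, compute m(α_i) mod 13:
  α_1 = 10: Horner steps 11 → 9 → 1, so m(10) = 1.
  α_2 = 9: Horner steps 11 → 11 → 10, so m(9) = 10.
  α_3 = 7: Horner steps 11 → 2 → 3, so m(7) = 3.
  α_4 = 1: Horner steps 11 → 1 → 3, so m(1) = 3.
  α_5 = 5: Horner steps 11 → 6 → 6, so m(5) = 6.
Codeword c = [1, 10, 3, 3, 6] ∈ F_13^5.


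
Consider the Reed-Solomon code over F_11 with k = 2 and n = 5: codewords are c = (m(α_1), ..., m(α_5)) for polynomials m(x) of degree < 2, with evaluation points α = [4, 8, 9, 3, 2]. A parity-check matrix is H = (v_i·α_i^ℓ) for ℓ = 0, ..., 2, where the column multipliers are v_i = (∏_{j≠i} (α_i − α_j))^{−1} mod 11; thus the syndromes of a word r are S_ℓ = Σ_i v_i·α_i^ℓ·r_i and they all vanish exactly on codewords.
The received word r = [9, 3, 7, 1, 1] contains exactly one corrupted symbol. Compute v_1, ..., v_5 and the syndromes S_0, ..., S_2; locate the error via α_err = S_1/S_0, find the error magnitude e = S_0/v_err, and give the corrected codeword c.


S = (6, 7, 10), error at position 4, error magnitude e = 7, c = [9, 3, 7, 5, 1].

Step 1: column multipliers v_i = (∏_{j≠i}(α_i − α_j))^{−1} mod 11.
  i = 1 (α = 4): (4−8)(4−9)(4−3)(4−2) = (−4)·(−5)·1·2 = 40 ≡ 7, so v_1 = 7^{−1} = 8 (mod 11).
  i = 2 (α = 8): (8−4)(8−9)(8−3)(8−2) = 4·(−1)·5·6 = −120 ≡ 1, so v_2 = 1^{−1} = 1 (mod 11).
  i = 3 (α = 9): (9−4)(9−8)(9−3)(9−2) = 5·1·6·7 = 210 ≡ 1, so v_3 = 1^{−1} = 1 (mod 11).
  i = 4 (α = 3): (3−4)(3−8)(3−9)(3−2) = (−1)·(−5)·(−6)·1 = −30 ≡ 3, so v_4 = 3^{−1} = 4 (mod 11).
  i = 5 (α = 2): (2−4)(2−8)(2−9)(2−3) = (−2)·(−6)·(−7)·(−1) = 84 ≡ 7, so v_5 = 7^{−1} = 8 (mod 11).
  v = [8, 1, 1, 4, 8].
Step 2: syndromes of r = [9, 3, 7, 1, 1] (all sums mod 11).
  S_0 = Σ v_i r_i = 8·9 + 1·3 + 1·7 + 4·1 + 8·1 = 94 ≡ 6.
  S_1 = Σ v_i α_i r_i = 8·4·9 + 1·8·3 + 1·9·7 + 4·3·1 + 8·2·1 = 403 ≡ 7.
  α_i^2 mod 11 = [5, 9, 4, 9, 4].
  S_2 = Σ v_i α_i^2 r_i = 8·5·9 + 1·9·3 + 1·4·7 + 4·9·1 + 8·4·1 = 483 ≡ 10.
  S = (6, 7, 10) ≠ 0, so r is not a codeword (an error is present).
Step 3: locate the error. For a single error e at position i, S_ℓ = v_i·e·α_i^ℓ, so α_err = S_1/S_0.
  S_0^{−1} = 6^{−1} = 2 (mod 11), so α_err = 7·2 = 14 ≡ 3 = α_4. Error position i = 4.
  Consistency check: S_2/S_1 = 10·8 = 80 ≡ 3 = α_err ✓ (single-error assumption holds).
Step 4: error magnitude e = S_0/v_4 = S_0·∏_{j≠4}(α_4 − α_j) = 6·3 = 18 ≡ 7 (mod 11).
Step 5: correct position 4: c_4 = r_4 − e = 1 − 7 ≡ 5 (mod 11). Hence c = [9, 3, 7, 5, 1].
  Check: interpolating c through the α_i gives m(x) = 4 + 4·x (degree < 2) with m(α_i) = c_i for every i, so c is indeed a codeword.


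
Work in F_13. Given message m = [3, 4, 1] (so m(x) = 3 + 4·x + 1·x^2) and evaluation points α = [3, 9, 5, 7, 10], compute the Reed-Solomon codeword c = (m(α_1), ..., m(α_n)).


c = [11, 3, 9, 2, 0]

Message polynomial: m(x) = 3 + 4·x + 1·x^2 (mod 13).
For each evaluation point α_i, compute m(α_i) mod 13:
  α_1 = 3: Horner steps 1 → 7 → 11, so m(3) = 11.
  α_2 = 9: Horner steps 1 → 0 → 3, so m(9) = 3.
  α_3 = 5: Horner steps 1 → 9 → 9, so m(5) = 9.
  α_4 = 7: Horner steps 1 → 11 → 2, so m(7) = 2.
  α_5 = 10: Horner steps 1 → 1 → 0, so m(10) = 0.
Codeword c = [11, 3, 9, 2, 0] ∈ F_13^5.


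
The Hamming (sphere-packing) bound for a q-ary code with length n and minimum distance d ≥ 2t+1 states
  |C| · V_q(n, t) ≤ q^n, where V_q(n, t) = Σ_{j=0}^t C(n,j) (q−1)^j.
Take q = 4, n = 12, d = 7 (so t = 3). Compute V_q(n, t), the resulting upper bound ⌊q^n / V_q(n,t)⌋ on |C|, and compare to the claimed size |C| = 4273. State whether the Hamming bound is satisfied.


V_q(n, t) = 6571, q^n = 16777216, Hamming bound = 2553, |C| = 4273 > bound (violated).

Step 1: Compute V_q(n, t) = Σ_{j=0}^3 C(n, j) (q−1)^j.
  j = 0: C(12,0)·(3)^0 = 1·1 = 1.
  j = 1: C(12,1)·(3)^1 = 12·3 = 36.
  j = 2: C(12,2)·(3)^2 = 66·9 = 594.
  j = 3: C(12,3)·(3)^3 = 220·27 = 5940.
  V_q(n, t) = 1 + 36 + 594 + 5940 = 6571.
Step 2: q^n = 4^12 = 16777216.
Step 3: Hamming bound ⌊q^n / V_q(n,t)⌋ = ⌊16777216/6571⌋ = 2553.
Step 4: Compare |C| = 4273 to 2553: violated.
The claimed |C| lies above the Hamming bound, so no 4-ary code of length 12 with d ≥ 7 can have 4273 codewords.


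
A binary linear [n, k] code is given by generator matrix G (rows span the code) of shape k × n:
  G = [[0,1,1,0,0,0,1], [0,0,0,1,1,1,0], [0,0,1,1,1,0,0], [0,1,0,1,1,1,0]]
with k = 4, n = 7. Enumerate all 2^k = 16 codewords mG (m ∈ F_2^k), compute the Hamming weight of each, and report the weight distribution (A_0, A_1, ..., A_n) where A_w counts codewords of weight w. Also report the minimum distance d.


Weight distribution: A_0 = 1, A_1 = 1, A_2 = 3, A_3 = 6, A_4 = 3, A_5 = 1, A_6 = 1. Minimum distance d = 1.

Enumerate all 2^4 = 16 messages m ∈ F_2^4.
For each, compute codeword c = mG in F_2^7, then tally its weight.
  m = 0000 → c = 0000000, weight = 0.
  m = 1000 → c = 0110001, weight = 3.
  m = 0100 → c = 0001110, weight = 3.
  m = 1100 → c = 0111111, weight = 6.
  m = 0010 → c = 0011100, weight = 3.
  m = 1010 → c = 0101101, weight = 4.
  m = 0110 → c = 0010010, weight = 2.
  m = 1110 → c = 0100011, weight = 3.
  m = 0001 → c = 0101110, weight = 4.
  m = 1001 → c = 0011111, weight = 5.
  m = 0101 → c = 0100000, weight = 1.
  m = 1101 → c = 0010001, weight = 2.
  m = 0011 → c = 0110010, weight = 3.
  m = 1011 → c = 0000011, weight = 2.
  m = 0111 → c = 0111100, weight = 4.
  m = 1111 → c = 0001101, weight = 3.
Tally weights:
  weight 0: 1 codewords.
  weight 1: 1 codewords.
  weight 2: 3 codewords.
  weight 3: 6 codewords.
  weight 4: 3 codewords.
  weight 5: 1 codewords.
  weight 6: 1 codewords.
Minimum distance d = smallest w > 0 with A_w > 0 = 1.
Sanity: Σ A_w = 16 = 2^4 = 16 ✓.


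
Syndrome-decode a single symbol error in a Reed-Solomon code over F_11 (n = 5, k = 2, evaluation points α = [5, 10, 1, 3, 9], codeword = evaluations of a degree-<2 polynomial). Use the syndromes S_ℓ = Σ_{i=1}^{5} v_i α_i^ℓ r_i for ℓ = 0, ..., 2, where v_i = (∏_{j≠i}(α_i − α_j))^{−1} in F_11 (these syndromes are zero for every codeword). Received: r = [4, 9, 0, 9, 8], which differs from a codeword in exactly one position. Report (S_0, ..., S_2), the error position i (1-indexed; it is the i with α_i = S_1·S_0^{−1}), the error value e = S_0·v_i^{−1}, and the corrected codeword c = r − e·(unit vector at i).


S = (5, 4, 1), error at position 4, error magnitude e = 7, c = [4, 9, 0, 2, 8].

Step 1: column multipliers v_i = (∏_{j≠i}(α_i − α_j))^{−1} mod 11.
  i = 1 (α = 5): (5−10)(5−1)(5−3)(5−9) = (−5)·4·2·(−4) = 160 ≡ 6, so v_1 = 6^{−1} = 2 (mod 11).
  i = 2 (α = 10): (10−5)(10−1)(10−3)(10−9) = 5·9·7·1 = 315 ≡ 7, so v_2 = 7^{−1} = 8 (mod 11).
  i = 3 (α = 1): (1−5)(1−10)(1−3)(1−9) = (−4)·(−9)·(−2)·(−8) = 576 ≡ 4, so v_3 = 4^{−1} = 3 (mod 11).
  i = 4 (α = 3): (3−5)(3−10)(3−1)(3−9) = (−2)·(−7)·2·(−6) = −168 ≡ 8, so v_4 = 8^{−1} = 7 (mod 11).
  i = 5 (α = 9): (9−5)(9−10)(9−1)(9−3) = 4·(−1)·8·6 = −192 ≡ 6, so v_5 = 6^{−1} = 2 (mod 11).
  v = [2, 8, 3, 7, 2].
Step 2: syndromes of r = [4, 9, 0, 9, 8] (all sums mod 11).
  S_0 = Σ v_i r_i = 2·4 + 8·9 + 3·0 + 7·9 + 2·8 = 159 ≡ 5.
  S_1 = Σ v_i α_i r_i = 2·5·4 + 8·10·9 + 3·1·0 + 7·3·9 + 2·9·8 = 1093 ≡ 4.
  α_i^2 mod 11 = [3, 1, 1, 9, 4].
  S_2 = Σ v_i α_i^2 r_i = 2·3·4 + 8·1·9 + 3·1·0 + 7·9·9 + 2·4·8 = 727 ≡ 1.
  S = (5, 4, 1) ≠ 0, so r is not a codeword (an error is present).
Step 3: locate the error. For a single error e at position i, S_ℓ = v_i·e·α_i^ℓ, so α_err = S_1/S_0.
  S_0^{−1} = 5^{−1} = 9 (mod 11), so α_err = 4·9 = 36 ≡ 3 = α_4. Error position i = 4.
  Consistency check: S_2/S_1 = 1·3 = 3 ≡ 3 = α_err ✓ (single-error assumption holds).
Step 4: error magnitude e = S_0/v_4 = S_0·∏_{j≠4}(α_4 − α_j) = 5·8 = 40 ≡ 7 (mod 11).
Step 5: correct position 4: c_4 = r_4 − e = 9 − 7 ≡ 2 (mod 11). Hence c = [4, 9, 0, 2, 8].
  Check: interpolating c through the α_i gives m(x) = 10 + 1·x (degree < 2) with m(α_i) = c_i for every i, so c is indeed a codeword.


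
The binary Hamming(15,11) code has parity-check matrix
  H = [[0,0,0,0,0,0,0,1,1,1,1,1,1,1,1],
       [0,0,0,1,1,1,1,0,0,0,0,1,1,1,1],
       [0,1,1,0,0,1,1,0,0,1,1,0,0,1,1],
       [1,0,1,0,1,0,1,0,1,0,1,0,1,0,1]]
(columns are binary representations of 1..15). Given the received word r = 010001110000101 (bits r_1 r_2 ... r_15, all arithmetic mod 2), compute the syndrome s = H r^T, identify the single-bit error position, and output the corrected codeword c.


s = (1, 0, 0, 1)^T, error position = 9, corrected codeword c = 010001111000101

Compute s = H r^T mod 2 one row at a time:
  s_1 = 1 + 0 + 0 + 0 + 0 + 1 + 0 + 1 = 3 ≡ 1 (mod 2).
  s_2 = 0 + 0 + 1 + 1 + 0 + 1 + 0 + 1 = 4 ≡ 0 (mod 2).
  s_3 = 1 + 0 + 1 + 1 + 0 + 0 + 0 + 1 = 4 ≡ 0 (mod 2).
  s_4 = 0 + 0 + 0 + 1 + 0 + 0 + 1 + 1 = 3 ≡ 1 (mod 2).
s = (1, 0, 0, 1)^T — this equals column 9 of H (binary 1001), so error is at position 9.
Correct: flip bit 9 of r = 010001110000101 to get c = 010001111000101.


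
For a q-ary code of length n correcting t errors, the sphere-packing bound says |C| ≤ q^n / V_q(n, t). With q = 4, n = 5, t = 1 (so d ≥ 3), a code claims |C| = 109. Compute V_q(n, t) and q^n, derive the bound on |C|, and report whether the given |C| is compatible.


V_q(n, t) = 16, q^n = 1024, Hamming bound = 64, |C| = 109 > bound (violated).

Step 1: Compute V_q(n, t) = Σ_{j=0}^1 C(n, j) (q−1)^j.
  j = 0: C(5,0)·(3)^0 = 1·1 = 1.
  j = 1: C(5,1)·(3)^1 = 5·3 = 15.
  V_q(n, t) = 1 + 15 = 16.
Step 2: q^n = 4^5 = 1024.
Step 3: Hamming bound ⌊q^n / V_q(n,t)⌋ = ⌊1024/16⌋ = 64.
Step 4: Compare |C| = 109 to 64: violated.
The claimed |C| lies above the Hamming bound, so no 4-ary code of length 5 with d ≥ 3 can have 109 codewords.


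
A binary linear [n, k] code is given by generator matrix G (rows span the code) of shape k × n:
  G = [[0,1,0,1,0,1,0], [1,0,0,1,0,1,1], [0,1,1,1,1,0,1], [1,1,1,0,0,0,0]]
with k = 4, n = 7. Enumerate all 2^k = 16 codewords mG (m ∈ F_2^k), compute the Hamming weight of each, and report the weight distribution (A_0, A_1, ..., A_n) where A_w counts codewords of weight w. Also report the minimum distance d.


Weight distribution: A_0 = 1, A_2 = 2, A_3 = 4, A_4 = 5, A_5 = 4. Minimum distance d = 2.

Enumerate all 2^4 = 16 messages m ∈ F_2^4.
For each, compute codeword c = mG in F_2^7, then tally its weight.
  m = 0000 → c = 0000000, weight = 0.
  m = 1000 → c = 0101010, weight = 3.
  m = 0100 → c = 1001011, weight = 4.
  m = 1100 → c = 1100001, weight = 3.
  m = 0010 → c = 0111101, weight = 5.
  m = 1010 → c = 0010111, weight = 4.
  m = 0110 → c = 1110110, weight = 5.
  m = 1110 → c = 1011100, weight = 4.
  m = 0001 → c = 1110000, weight = 3.
  m = 1001 → c = 1011010, weight = 4.
  m = 0101 → c = 0111011, weight = 5.
  m = 1101 → c = 0010001, weight = 2.
  m = 0011 → c = 1001101, weight = 4.
  m = 1011 → c = 1100111, weight = 5.
  m = 0111 → c = 0000110, weight = 2.
  m = 1111 → c = 0101100, weight = 3.
Tally weights:
  weight 0: 1 codewords.
  weight 2: 2 codewords.
  weight 3: 4 codewords.
  weight 4: 5 codewords.
  weight 5: 4 codewords.
Minimum distance d = smallest w > 0 with A_w > 0 = 2.
Sanity: Σ A_w = 16 = 2^4 = 16 ✓.


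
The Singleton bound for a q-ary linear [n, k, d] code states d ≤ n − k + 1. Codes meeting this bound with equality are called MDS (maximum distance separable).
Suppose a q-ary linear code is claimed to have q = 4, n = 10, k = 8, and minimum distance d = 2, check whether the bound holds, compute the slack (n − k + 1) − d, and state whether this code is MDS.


Singleton RHS = n − k + 1 = 3, slack = 1, bound satisfied, not MDS.

Singleton bound: d ≤ n − k + 1.
Here n = 10, k = 8, so n − k + 1 = 3.
Given d = 2, check d ≤ 3: YES.
Slack = (n − k + 1) − d = 1.
The code is NOT MDS (slack = 1 > 0).
Description: the claimed parameters are [10, 8, 2]_4; such a code would be non-MDS.


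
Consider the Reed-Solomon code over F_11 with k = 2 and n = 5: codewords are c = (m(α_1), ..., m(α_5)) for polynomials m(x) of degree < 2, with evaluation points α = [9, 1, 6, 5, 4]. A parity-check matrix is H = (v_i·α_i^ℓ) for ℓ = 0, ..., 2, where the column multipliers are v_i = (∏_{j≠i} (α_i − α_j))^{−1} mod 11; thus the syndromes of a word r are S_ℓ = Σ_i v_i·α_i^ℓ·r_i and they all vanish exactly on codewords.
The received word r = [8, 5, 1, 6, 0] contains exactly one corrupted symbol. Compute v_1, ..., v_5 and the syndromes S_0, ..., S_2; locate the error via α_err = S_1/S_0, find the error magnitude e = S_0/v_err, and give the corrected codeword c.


S = (8, 8, 8), error at position 2, error magnitude e = 1, c = [8, 4, 1, 6, 0].

Step 1: column multipliers v_i = (∏_{j≠i}(α_i − α_j))^{−1} mod 11.
  i = 1 (α = 9): (9−1)(9−6)(9−5)(9−4) = 8·3·4·5 = 480 ≡ 7, so v_1 = 7^{−1} = 8 (mod 11).
  i = 2 (α = 1): (1−9)(1−6)(1−5)(1−4) = (−8)·(−5)·(−4)·(−3) = 480 ≡ 7, so v_2 = 7^{−1} = 8 (mod 11).
  i = 3 (α = 6): (6−9)(6−1)(6−5)(6−4) = (−3)·5·1·2 = −30 ≡ 3, so v_3 = 3^{−1} = 4 (mod 11).
  i = 4 (α = 5): (5−9)(5−1)(5−6)(5−4) = (−4)·4·(−1)·1 = 16 ≡ 5, so v_4 = 5^{−1} = 9 (mod 11).
  i = 5 (α = 4): (4−9)(4−1)(4−6)(4−5) = (−5)·3·(−2)·(−1) = −30 ≡ 3, so v_5 = 3^{−1} = 4 (mod 11).
  v = [8, 8, 4, 9, 4].
Step 2: syndromes of r = [8, 5, 1, 6, 0] (all sums mod 11).
  S_0 = Σ v_i r_i = 8·8 + 8·5 + 4·1 + 9·6 + 4·0 = 162 ≡ 8.
  S_1 = Σ v_i α_i r_i = 8·9·8 + 8·1·5 + 4·6·1 + 9·5·6 + 4·4·0 = 910 ≡ 8.
  α_i^2 mod 11 = [4, 1, 3, 3, 5].
  S_2 = Σ v_i α_i^2 r_i = 8·4·8 + 8·1·5 + 4·3·1 + 9·3·6 + 4·5·0 = 470 ≡ 8.
  S = (8, 8, 8) ≠ 0, so r is not a codeword (an error is present).
Step 3: locate the error. For a single error e at position i, S_ℓ = v_i·e·α_i^ℓ, so α_err = S_1/S_0.
  S_0^{−1} = 8^{−1} = 7 (mod 11), so α_err = 8·7 = 56 ≡ 1 = α_2. Error position i = 2.
  Consistency check: S_2/S_1 = 8·7 = 56 ≡ 1 = α_err ✓ (single-error assumption holds).
Step 4: error magnitude e = S_0/v_2 = S_0·∏_{j≠2}(α_2 − α_j) = 8·7 = 56 ≡ 1 (mod 11).
Step 5: correct position 2: c_2 = r_2 − e = 5 − 1 ≡ 4 (mod 11). Hence c = [8, 4, 1, 6, 0].
  Check: interpolating c through the α_i gives m(x) = 9 + 6·x (degree < 2) with m(α_i) = c_i for every i, so c is indeed a codeword.
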